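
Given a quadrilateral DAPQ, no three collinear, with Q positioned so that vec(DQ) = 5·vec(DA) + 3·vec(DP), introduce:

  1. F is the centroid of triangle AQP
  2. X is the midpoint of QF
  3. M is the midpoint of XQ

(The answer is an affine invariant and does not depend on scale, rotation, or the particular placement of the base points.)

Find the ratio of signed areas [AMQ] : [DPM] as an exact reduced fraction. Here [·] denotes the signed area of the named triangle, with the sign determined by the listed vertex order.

Assign D = (0, 0), A = (1, 0), P = (0, 1), Q = (5, 3) — the answer is frame-independent, so this choice is without loss of generality.
1. F is the centroid of triangle AQP ⇒ F = (2, 4/3)
2. X is the midpoint of QF ⇒ X = (7/2, 13/6)
3. M is the midpoint of XQ ⇒ M = (17/4, 31/12)
2·[AMQ] = -7/12, 2·[DPM] = -17/4
[AMQ]:[DPM] = -7/12:-17/4 = 7/51

[AMQ]:[DPM] = 7/51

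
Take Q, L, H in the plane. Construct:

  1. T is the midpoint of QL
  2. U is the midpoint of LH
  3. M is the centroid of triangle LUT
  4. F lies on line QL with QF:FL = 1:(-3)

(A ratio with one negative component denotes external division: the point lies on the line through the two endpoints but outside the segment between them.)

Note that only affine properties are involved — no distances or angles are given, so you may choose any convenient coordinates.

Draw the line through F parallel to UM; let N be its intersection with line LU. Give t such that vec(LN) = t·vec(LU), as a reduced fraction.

t = 6

Set Q = (0, 0), L = (1, 0), H = (0, 1); any affine frame gives the same invariant.
1. T is the midpoint of QL ⇒ T = (1/2, 0)
2. U is the midpoint of LH ⇒ U = (1/2, 1/2)
3. M is the centroid of triangle LUT ⇒ M = (2/3, 1/6)
4. F lies on line QL with QF:FL = 1:(-3) ⇒ F = (-1/2, 0)
through F parallel to UM: direction (1/6, -1/3); meets LU at N = (-2, 3)
N = L + t·(U−L) with t = 6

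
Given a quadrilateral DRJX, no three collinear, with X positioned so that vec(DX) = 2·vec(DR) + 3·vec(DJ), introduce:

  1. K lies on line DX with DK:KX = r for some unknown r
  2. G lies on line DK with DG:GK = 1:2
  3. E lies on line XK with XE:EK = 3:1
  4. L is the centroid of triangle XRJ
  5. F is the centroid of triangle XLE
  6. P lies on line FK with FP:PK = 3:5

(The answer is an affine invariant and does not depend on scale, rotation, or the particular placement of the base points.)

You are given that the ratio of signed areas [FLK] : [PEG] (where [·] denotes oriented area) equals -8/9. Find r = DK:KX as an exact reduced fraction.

r = 3

Set D = (0, 0), R = (1, 0), J = (0, 1), X = (2, 3); any affine frame gives the same invariant.
1. With DK:KX = r, write λ = r/(r+1) so K = D + λ·(X−D); K is affine-linear in λ
2. G lies on line DK with DG:GK = 1:2 ⇒ G is an affine combination of earlier points and hence also affine-linear in λ
3. E lies on line XK with XE:EK = 3:1 ⇒ E is an affine combination of earlier points and hence also affine-linear in λ
4. L is the centroid of triangle XRJ ⇒ L = (1, 4/3)
5. F is the centroid of triangle XLE ⇒ F is an affine combination of earlier points and hence also affine-linear in λ
6. P lies on line FK with FP:PK = 3:5 ⇒ P is an affine combination of earlier points and hence also affine-linear in λ
Every point depending on K is an affine combination of K and λ-independent points, so each such coordinate is linear in λ; the λ² term in each signed area is a multiple of (X−D)×(X−D) = 0, so 2·[FLK] and 2·[PEG] are each linear in λ. Evaluating at λ=0 and λ=1:
  2·[FLK] = 5/36·λ − 5/36,   2·[PEG] = 25/864·λ + 5/288
So [FLK]:[PEG] = (5/36·λ − 5/36) / (25/864·λ + 5/288). Setting this equal to -8/9:
  5/36·λ − 5/36 = -8/9·(25/864·λ + 5/288)  ⇒  λ = 3/4
Then r = λ/(1−λ) = (3/4)/(1/4) = 3. Check: with r = 3, K = (3/2, 9/4) and [FLK]:[PEG] = -8/9 as required.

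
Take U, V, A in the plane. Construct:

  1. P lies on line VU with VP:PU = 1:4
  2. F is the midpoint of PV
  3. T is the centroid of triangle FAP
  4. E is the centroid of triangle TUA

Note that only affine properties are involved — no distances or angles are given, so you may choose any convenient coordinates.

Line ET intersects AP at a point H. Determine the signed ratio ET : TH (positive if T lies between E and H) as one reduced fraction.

ET:TH = -26/3

Set U = (0, 0), V = (1, 0), A = (0, 1); any affine frame gives the same invariant.
1. P lies on line VU with VP:PU = 1:4 ⇒ P = (4/5, 0)
2. F is the midpoint of PV ⇒ F = (9/10, 0)
3. T is the centroid of triangle FAP ⇒ T = (17/30, 1/3)
4. E is the centroid of triangle TUA ⇒ E = (17/90, 4/9)
line ET meets AP at H = (34/65, 9/26)
T = E + t·(H−E) with t = 26/23, so ET:TH = 26/23:-3/23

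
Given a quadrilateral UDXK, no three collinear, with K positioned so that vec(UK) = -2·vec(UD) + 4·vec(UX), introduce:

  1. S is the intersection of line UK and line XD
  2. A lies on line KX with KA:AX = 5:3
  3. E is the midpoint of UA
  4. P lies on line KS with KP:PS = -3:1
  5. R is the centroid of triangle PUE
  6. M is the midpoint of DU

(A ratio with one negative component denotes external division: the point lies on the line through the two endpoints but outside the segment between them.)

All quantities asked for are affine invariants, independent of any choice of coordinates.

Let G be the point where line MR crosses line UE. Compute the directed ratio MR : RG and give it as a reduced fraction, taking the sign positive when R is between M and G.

MR:RG = -56/5

Assign U = (0, 0), D = (1, 0), X = (0, 1), K = (-2, 4) — the answer is frame-independent, so this choice is without loss of generality.
1. S is the intersection of line UK and line XD ⇒ S = (-1, 2)
2. A lies on line KX with KA:AX = 5:3 ⇒ A = (-3/4, 17/8)
3. E is the midpoint of UA ⇒ E = (-3/8, 17/16)
4. P lies on line KS with KP:PS = -3:1 ⇒ P = (-1/2, 1)
5. R is the centroid of triangle PUE ⇒ R = (-7/24, 11/16)
6. M is the midpoint of DU ⇒ M = (1/2, 0)
line MR meets UE at G = (-99/448, 561/896)
R = M + t·(G−M) with t = 56/51, so MR:RG = 56/51:-5/51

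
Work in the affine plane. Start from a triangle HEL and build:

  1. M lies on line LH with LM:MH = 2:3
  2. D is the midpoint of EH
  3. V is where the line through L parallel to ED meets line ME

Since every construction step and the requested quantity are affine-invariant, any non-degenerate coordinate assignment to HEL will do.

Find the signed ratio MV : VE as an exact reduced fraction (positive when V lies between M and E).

Choose coordinates H = (0, 0), E = (1, 0), L = (0, 1).
1. M lies on line LH with LM:MH = 2:3 ⇒ M = (0, 3/5)
2. D is the midpoint of EH ⇒ D = (1/2, 0)
3. V is where the line through L parallel to ED meets line ME ⇒ V = (-2/3, 1)
V = M + t·(E−M) with t = -2/3, so MV:VE = t:(1−t) = -2/3:5/3

MV:VE = -2/5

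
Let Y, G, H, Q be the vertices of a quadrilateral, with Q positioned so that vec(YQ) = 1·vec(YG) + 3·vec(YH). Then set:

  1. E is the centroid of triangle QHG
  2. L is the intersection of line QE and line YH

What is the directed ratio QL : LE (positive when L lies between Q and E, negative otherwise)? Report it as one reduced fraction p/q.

Choose coordinates Y = (0, 0), G = (1, 0), H = (0, 1), Q = (1, 3).
1. E is the centroid of triangle QHG ⇒ E = (2/3, 4/3)
2. L is the intersection of line QE and line YH ⇒ L = (0, -2)
L = Q + t·(E−Q) with t = 3, so QL:LE = t:(1−t) = 3:-2

QL:LE = -3/2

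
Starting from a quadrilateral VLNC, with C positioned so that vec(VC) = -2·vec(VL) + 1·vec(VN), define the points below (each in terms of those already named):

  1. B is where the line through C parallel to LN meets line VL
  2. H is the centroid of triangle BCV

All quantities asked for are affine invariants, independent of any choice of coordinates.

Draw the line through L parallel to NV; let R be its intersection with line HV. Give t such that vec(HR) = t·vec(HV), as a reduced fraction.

t = 2

Work in coordinates with V = (0, 0), L = (1, 0), N = (0, 1), C = (-2, 1).
1. B is where the line through C parallel to LN meets line VL ⇒ B = (-1, 0)
2. H is the centroid of triangle BCV ⇒ H = (-1, 1/3)
through L parallel to NV: direction (0, -1); meets HV at R = (1, -1/3)
R = H + t·(V−H) with t = 2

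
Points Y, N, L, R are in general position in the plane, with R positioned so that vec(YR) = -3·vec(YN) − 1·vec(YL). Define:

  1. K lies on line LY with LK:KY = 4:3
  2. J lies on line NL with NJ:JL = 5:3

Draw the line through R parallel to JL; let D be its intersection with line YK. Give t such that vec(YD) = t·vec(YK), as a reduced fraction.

Work in coordinates with Y = (0, 0), N = (1, 0), L = (0, 1), R = (-3, -1).
1. K lies on line LY with LK:KY = 4:3 ⇒ K = (0, 3/7)
2. J lies on line NL with NJ:JL = 5:3 ⇒ J = (3/8, 5/8)
through R parallel to JL: direction (-3/8, 3/8); meets YK at D = (0, -4)
D = Y + t·(K−Y) with t = -28/3

t = -28/3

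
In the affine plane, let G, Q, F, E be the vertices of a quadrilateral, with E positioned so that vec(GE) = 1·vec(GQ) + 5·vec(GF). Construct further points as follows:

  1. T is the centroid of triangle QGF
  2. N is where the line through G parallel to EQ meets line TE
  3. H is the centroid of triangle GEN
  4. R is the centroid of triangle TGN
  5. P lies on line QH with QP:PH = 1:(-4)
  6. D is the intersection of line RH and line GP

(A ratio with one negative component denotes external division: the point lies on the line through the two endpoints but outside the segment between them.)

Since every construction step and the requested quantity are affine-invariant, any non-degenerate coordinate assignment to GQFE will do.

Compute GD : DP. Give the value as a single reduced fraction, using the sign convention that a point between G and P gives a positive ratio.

GD:DP = 3/17

Assign G = (0, 0), Q = (1, 0), F = (0, 1), E = (1, 5) — the answer is frame-independent, so this choice is without loss of generality.
1. T is the centroid of triangle QGF ⇒ T = (1/3, 1/3)
2. N is where the line through G parallel to EQ meets line TE ⇒ N = (0, -2)
3. H is the centroid of triangle GEN ⇒ H = (1/3, 1)
4. R is the centroid of triangle TGN ⇒ R = (1/9, -5/9)
5. P lies on line QH with QP:PH = 1:(-4) ⇒ P = (11/9, -1/3)
6. D is the intersection of line RH and line GP ⇒ D = (11/60, -1/20)
D = G + t·(P−G) with t = 3/20, so GD:DP = t:(1−t) = 3/20:17/20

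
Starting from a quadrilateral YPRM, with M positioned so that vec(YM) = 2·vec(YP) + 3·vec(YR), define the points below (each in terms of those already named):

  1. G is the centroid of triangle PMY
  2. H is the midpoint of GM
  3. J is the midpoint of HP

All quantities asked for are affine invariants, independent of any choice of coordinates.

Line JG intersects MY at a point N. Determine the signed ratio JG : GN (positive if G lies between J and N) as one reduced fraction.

Assign Y = (0, 0), P = (1, 0), R = (0, 1), M = (2, 3) — the answer is frame-independent, so this choice is without loss of generality.
1. G is the centroid of triangle PMY ⇒ G = (1, 1)
2. H is the midpoint of GM ⇒ H = (3/2, 2)
3. J is the midpoint of HP ⇒ J = (5/4, 1)
line JG meets MY at N = (2/3, 1)
G = J + t·(N−J) with t = 3/7, so JG:GN = 3/7:4/7

JG:GN = 3/4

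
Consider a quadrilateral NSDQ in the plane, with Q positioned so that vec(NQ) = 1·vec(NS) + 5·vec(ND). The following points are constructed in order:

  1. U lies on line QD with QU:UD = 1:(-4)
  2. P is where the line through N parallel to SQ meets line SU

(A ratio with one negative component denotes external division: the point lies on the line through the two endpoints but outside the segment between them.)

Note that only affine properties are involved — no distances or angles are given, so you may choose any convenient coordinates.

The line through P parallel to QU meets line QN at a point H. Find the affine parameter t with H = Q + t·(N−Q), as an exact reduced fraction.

Set N = (0, 0), S = (1, 0), D = (0, 1), Q = (1, 5); any affine frame gives the same invariant.
1. U lies on line QD with QU:UD = 1:(-4) ⇒ U = (4/3, 19/3)
2. P is where the line through N parallel to SQ meets line SU ⇒ P = (0, -19)
through P parallel to QU: direction (1/3, 4/3); meets QN at H = (-19, -95)
H = Q + t·(N−Q) with t = 20

t = 20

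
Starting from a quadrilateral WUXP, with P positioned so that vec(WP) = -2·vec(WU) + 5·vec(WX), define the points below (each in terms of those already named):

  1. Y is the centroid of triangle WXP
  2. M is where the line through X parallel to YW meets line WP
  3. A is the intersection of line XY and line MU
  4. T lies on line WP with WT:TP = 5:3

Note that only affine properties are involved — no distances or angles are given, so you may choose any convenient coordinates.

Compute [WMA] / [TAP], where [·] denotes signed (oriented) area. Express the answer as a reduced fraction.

Choose coordinates W = (0, 0), U = (1, 0), X = (0, 1), P = (-2, 5).
1. Y is the centroid of triangle WXP ⇒ Y = (-2/3, 2)
2. M is where the line through X parallel to YW meets line WP ⇒ M = (2, -5)
3. A is the intersection of line XY and line MU ⇒ A = (8/7, -5/7)
4. T lies on line WP with WT:TP = 5:3 ⇒ T = (-5/4, 25/8)
2·[WMA] = 30/7, 2·[TAP] = 45/28
[WMA]:[TAP] = 30/7:45/28 = 8/3

[WMA]:[TAP] = 8/3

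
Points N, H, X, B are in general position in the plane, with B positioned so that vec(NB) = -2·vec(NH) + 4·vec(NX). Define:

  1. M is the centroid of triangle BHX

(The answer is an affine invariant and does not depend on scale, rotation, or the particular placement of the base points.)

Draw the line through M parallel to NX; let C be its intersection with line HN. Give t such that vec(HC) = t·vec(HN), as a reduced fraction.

Assign N = (0, 0), H = (1, 0), X = (0, 1), B = (-2, 4) — the answer is frame-independent, so this choice is without loss of generality.
1. M is the centroid of triangle BHX ⇒ M = (-1/3, 5/3)
through M parallel to NX: direction (0, 1); meets HN at C = (-1/3, 0)
C = H + t·(N−H) with t = 4/3

t = 4/3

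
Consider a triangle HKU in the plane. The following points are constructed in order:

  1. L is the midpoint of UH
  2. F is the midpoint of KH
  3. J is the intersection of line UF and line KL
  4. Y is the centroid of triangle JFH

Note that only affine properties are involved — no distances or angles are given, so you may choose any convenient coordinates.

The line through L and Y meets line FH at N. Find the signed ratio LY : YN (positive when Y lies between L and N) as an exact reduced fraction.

Choose coordinates H = (0, 0), K = (1, 0), U = (0, 1).
1. L is the midpoint of UH ⇒ L = (0, 1/2)
2. F is the midpoint of KH ⇒ F = (1/2, 0)
3. J is the intersection of line UF and line KL ⇒ J = (1/3, 1/3)
4. Y is the centroid of triangle JFH ⇒ Y = (5/18, 1/9)
line LY meets FH at N = (5/14, 0)
Y = L + t·(N−L) with t = 7/9, so LY:YN = 7/9:2/9

LY:YN = 7/2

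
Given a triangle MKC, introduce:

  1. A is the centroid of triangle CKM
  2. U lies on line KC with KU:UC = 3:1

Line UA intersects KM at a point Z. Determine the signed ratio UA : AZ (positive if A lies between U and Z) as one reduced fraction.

Choose coordinates M = (0, 0), K = (1, 0), C = (0, 1).
1. A is the centroid of triangle CKM ⇒ A = (1/3, 1/3)
2. U lies on line KC with KU:UC = 3:1 ⇒ U = (1/4, 3/4)
line UA meets KM at Z = (2/5, 0)
A = U + t·(Z−U) with t = 5/9, so UA:AZ = 5/9:4/9

UA:AZ = 5/4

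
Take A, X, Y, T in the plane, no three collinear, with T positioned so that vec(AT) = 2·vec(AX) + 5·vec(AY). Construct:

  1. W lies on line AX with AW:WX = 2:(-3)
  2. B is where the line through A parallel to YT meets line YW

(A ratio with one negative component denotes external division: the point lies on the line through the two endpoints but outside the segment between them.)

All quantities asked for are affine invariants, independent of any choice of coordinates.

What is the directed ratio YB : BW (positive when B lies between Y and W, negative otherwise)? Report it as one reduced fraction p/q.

Work in coordinates with A = (0, 0), X = (1, 0), Y = (0, 1), T = (2, 5).
1. W lies on line AX with AW:WX = 2:(-3) ⇒ W = (-2, 0)
2. B is where the line through A parallel to YT meets line YW ⇒ B = (2/3, 4/3)
B = Y + t·(W−Y) with t = -1/3, so YB:BW = t:(1−t) = -1/3:4/3

YB:BW = -1/4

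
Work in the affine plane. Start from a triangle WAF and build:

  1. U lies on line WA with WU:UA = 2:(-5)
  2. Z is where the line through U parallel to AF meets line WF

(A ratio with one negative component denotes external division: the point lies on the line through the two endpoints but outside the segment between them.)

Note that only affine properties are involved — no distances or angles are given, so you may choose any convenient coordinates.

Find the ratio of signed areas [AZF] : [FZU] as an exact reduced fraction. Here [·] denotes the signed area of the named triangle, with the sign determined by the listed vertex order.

[AZF]:[FZU] = 3/2

Set W = (0, 0), A = (1, 0), F = (0, 1); any affine frame gives the same invariant.
1. U lies on line WA with WU:UA = 2:(-5) ⇒ U = (-2/3, 0)
2. Z is where the line through U parallel to AF meets line WF ⇒ Z = (0, -2/3)
2·[AZF] = -5/3, 2·[FZU] = -10/9
[AZF]:[FZU] = -5/3:-10/9 = 3/2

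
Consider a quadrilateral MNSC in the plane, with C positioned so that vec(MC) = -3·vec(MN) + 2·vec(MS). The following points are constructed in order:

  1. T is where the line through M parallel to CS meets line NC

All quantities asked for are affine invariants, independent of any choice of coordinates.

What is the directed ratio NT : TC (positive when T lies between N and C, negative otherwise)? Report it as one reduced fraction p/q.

NT:TC = -1/3

Work in coordinates with M = (0, 0), N = (1, 0), S = (0, 1), C = (-3, 2).
1. T is where the line through M parallel to CS meets line NC ⇒ T = (3, -1)
T = N + t·(C−N) with t = -1/2, so NT:TC = t:(1−t) = -1/2:3/2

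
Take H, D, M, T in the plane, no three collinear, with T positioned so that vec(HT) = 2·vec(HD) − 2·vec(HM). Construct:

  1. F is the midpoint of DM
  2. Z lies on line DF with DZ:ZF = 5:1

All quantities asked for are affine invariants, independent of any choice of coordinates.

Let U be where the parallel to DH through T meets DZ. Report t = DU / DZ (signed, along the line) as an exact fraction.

Assign H = (0, 0), D = (1, 0), M = (0, 1), T = (2, -2) — the answer is frame-independent, so this choice is without loss of generality.
1. F is the midpoint of DM ⇒ F = (1/2, 1/2)
2. Z lies on line DF with DZ:ZF = 5:1 ⇒ Z = (7/12, 5/12)
through T parallel to DH: direction (-1, 0); meets DZ at U = (3, -2)
U = D + t·(Z−D) with t = -24/5

t = -24/5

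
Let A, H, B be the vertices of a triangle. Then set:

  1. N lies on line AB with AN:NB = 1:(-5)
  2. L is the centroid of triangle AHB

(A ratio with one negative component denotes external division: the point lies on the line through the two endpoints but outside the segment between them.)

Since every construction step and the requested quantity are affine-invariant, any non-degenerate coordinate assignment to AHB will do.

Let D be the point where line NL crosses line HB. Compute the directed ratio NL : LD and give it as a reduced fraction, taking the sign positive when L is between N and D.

NL:LD = 11/4

Choose coordinates A = (0, 0), H = (1, 0), B = (0, 1).
1. N lies on line AB with AN:NB = 1:(-5) ⇒ N = (0, -1/4)
2. L is the centroid of triangle AHB ⇒ L = (1/3, 1/3)
line NL meets HB at D = (5/11, 6/11)
L = N + t·(D−N) with t = 11/15, so NL:LD = 11/15:4/15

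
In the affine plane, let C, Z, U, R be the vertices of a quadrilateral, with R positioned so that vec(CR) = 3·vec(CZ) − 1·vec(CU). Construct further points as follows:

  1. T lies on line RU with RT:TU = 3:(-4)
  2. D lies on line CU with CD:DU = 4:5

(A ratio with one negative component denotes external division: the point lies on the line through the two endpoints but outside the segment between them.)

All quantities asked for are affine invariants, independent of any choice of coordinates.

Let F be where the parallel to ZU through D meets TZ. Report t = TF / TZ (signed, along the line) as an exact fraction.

Assign C = (0, 0), Z = (1, 0), U = (0, 1), R = (3, -1) — the answer is frame-independent, so this choice is without loss of generality.
1. T lies on line RU with RT:TU = 3:(-4) ⇒ T = (12, -7)
2. D lies on line CU with CD:DU = 4:5 ⇒ D = (0, 4/9)
through D parallel to ZU: direction (-1, 1); meets TZ at F = (-19/36, 35/36)
F = T + t·(Z−T) with t = 41/36

t = 41/36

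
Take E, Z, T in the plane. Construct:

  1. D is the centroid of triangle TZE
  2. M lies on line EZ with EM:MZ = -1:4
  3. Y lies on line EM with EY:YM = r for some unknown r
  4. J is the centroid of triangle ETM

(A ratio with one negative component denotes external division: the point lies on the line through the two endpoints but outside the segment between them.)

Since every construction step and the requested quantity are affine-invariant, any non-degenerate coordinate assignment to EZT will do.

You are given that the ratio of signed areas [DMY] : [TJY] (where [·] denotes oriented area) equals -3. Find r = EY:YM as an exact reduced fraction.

Assign E = (0, 0), Z = (1, 0), T = (0, 1) — the answer is frame-independent, so this choice is without loss of generality.
1. D is the centroid of triangle TZE ⇒ D = (1/3, 1/3)
2. M lies on line EZ with EM:MZ = -1:4 ⇒ M = (-1/3, 0)
3. With EY:YM = r, write λ = r/(r+1) so Y = E + λ·(M−E); Y is affine-linear in λ
4. J is the centroid of triangle ETM ⇒ J = (-1/9, 1/3)
Every point depending on Y is an affine combination of Y and λ-independent points, so each such coordinate is linear in λ; the λ² term in each signed area is a multiple of (M−E)×(M−E) = 0, so 2·[DMY] and 2·[TJY] are each linear in λ. Evaluating at λ=0 and λ=1:
  2·[DMY] = -1/9·λ + 1/9,   2·[TJY] = -2/9·λ + 1/9
So [DMY]:[TJY] = (-1/9·λ + 1/9) / (-2/9·λ + 1/9). Setting this equal to -3:
  -1/9·λ + 1/9 = -3·(-2/9·λ + 1/9)  ⇒  λ = 4/7
Then r = λ/(1−λ) = (4/7)/(3/7) = 4/3. Check: with r = 4/3, Y = (-4/21, 0) and [DMY]:[TJY] = -3 as required.

r = 4/3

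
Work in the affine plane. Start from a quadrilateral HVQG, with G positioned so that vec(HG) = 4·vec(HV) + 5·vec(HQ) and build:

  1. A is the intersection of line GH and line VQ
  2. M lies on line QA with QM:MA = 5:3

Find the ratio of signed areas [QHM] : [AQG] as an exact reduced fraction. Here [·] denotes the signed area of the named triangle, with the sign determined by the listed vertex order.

[QHM]:[AQG] = -5/64

Set H = (0, 0), V = (1, 0), Q = (0, 1), G = (4, 5); any affine frame gives the same invariant.
1. A is the intersection of line GH and line VQ ⇒ A = (4/9, 5/9)
2. M lies on line QA with QM:MA = 5:3 ⇒ M = (5/18, 13/18)
2·[QHM] = 5/18, 2·[AQG] = -32/9
[QHM]:[AQG] = 5/18:-32/9 = -5/64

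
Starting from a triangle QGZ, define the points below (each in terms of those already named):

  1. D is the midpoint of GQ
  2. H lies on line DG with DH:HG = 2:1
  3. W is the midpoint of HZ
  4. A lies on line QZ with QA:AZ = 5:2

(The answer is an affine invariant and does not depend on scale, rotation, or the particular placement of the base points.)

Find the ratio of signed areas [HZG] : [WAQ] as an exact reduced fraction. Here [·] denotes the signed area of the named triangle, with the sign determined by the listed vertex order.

[HZG]:[WAQ] = -14/25

Assign Q = (0, 0), G = (1, 0), Z = (0, 1) — the answer is frame-independent, so this choice is without loss of generality.
1. D is the midpoint of GQ ⇒ D = (1/2, 0)
2. H lies on line DG with DH:HG = 2:1 ⇒ H = (5/6, 0)
3. W is the midpoint of HZ ⇒ W = (5/12, 1/2)
4. A lies on line QZ with QA:AZ = 5:2 ⇒ A = (0, 5/7)
2·[HZG] = -1/6, 2·[WAQ] = 25/84
[HZG]:[WAQ] = -1/6:25/84 = -14/25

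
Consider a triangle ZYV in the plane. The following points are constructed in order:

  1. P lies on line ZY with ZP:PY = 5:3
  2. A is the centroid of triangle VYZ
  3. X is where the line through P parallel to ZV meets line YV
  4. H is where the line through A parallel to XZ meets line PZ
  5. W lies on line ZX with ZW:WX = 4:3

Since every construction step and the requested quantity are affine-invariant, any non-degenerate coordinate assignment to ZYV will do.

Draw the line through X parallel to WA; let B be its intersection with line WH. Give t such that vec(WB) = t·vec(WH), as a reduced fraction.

Work in coordinates with Z = (0, 0), Y = (1, 0), V = (0, 1).
1. P lies on line ZY with ZP:PY = 5:3 ⇒ P = (5/8, 0)
2. A is the centroid of triangle VYZ ⇒ A = (1/3, 1/3)
3. X is where the line through P parallel to ZV meets line YV ⇒ X = (5/8, 3/8)
4. H is where the line through A parallel to XZ meets line PZ ⇒ H = (-2/9, 0)
5. W lies on line ZX with ZW:WX = 4:3 ⇒ W = (5/14, 3/14)
through X parallel to WA: direction (-1/42, 5/42); meets WH at B = (499/784, 249/784)
B = W + t·(H−W) with t = -27/56

t = -27/56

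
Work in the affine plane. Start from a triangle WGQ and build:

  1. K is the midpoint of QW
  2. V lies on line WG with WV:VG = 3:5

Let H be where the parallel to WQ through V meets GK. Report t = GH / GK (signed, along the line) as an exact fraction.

t = 5/8

Assign W = (0, 0), G = (1, 0), Q = (0, 1) — the answer is frame-independent, so this choice is without loss of generality.
1. K is the midpoint of QW ⇒ K = (0, 1/2)
2. V lies on line WG with WV:VG = 3:5 ⇒ V = (3/8, 0)
through V parallel to WQ: direction (0, 1); meets GK at H = (3/8, 5/16)
H = G + t·(K−G) with t = 5/8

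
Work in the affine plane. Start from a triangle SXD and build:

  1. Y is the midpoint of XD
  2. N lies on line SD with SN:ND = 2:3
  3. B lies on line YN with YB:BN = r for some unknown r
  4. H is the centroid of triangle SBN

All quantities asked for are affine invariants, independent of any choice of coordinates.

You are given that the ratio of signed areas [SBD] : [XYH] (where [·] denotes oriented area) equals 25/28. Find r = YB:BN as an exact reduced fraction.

Choose coordinates S = (0, 0), X = (1, 0), D = (0, 1).
1. Y is the midpoint of XD ⇒ Y = (1/2, 1/2)
2. N lies on line SD with SN:ND = 2:3 ⇒ N = (0, 2/5)
3. With YB:BN = r, write λ = r/(r+1) so B = Y + λ·(N−Y); B is affine-linear in λ
4. H is the centroid of triangle SBN ⇒ H is an affine combination of earlier points and hence also affine-linear in λ
Every point depending on B is an affine combination of B and λ-independent points, so each such coordinate is linear in λ; the λ² term in each signed area is a multiple of (N−Y)×(N−Y) = 0, so 2·[SBD] and 2·[XYH] are each linear in λ. Evaluating at λ=0 and λ=1:
  2·[SBD] = -1/2·λ + 1/2,   2·[XYH] = 1/10·λ + 4/15
So [SBD]:[XYH] = (-1/2·λ + 1/2) / (1/10·λ + 4/15). Setting this equal to 25/28:
  -1/2·λ + 1/2 = 25/28·(1/10·λ + 4/15)  ⇒  λ = 4/9
Then r = λ/(1−λ) = (4/9)/(5/9) = 4/5. Check: with r = 4/5, B = (5/18, 41/90) and [SBD]:[XYH] = 25/28 as required.

r = 4/5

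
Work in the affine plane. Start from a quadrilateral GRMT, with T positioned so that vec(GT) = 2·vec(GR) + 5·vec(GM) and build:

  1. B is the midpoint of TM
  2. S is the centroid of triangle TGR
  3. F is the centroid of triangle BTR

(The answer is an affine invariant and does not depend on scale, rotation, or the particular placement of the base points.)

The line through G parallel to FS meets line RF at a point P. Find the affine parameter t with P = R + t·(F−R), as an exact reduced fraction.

t = 9/5

Choose coordinates G = (0, 0), R = (1, 0), M = (0, 1), T = (2, 5).
1. B is the midpoint of TM ⇒ B = (1, 3)
2. S is the centroid of triangle TGR ⇒ S = (1, 5/3)
3. F is the centroid of triangle BTR ⇒ F = (4/3, 8/3)
through G parallel to FS: direction (-1/3, -1); meets RF at P = (8/5, 24/5)
P = R + t·(F−R) with t = 9/5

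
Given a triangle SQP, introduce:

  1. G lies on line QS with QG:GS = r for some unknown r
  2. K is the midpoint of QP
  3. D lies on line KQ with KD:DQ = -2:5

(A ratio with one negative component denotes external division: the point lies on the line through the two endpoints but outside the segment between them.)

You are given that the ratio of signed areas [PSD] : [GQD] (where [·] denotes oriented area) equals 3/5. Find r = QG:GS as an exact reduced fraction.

r = 1/2

Assign S = (0, 0), Q = (1, 0), P = (0, 1) — the answer is frame-independent, so this choice is without loss of generality.
1. With QG:GS = r, write λ = r/(r+1) so G = Q + λ·(S−Q); G is affine-linear in λ
2. K is the midpoint of QP ⇒ K = (1/2, 1/2)
3. D lies on line KQ with KD:DQ = -2:5 ⇒ D = (1/6, 5/6)
Every point depending on G is an affine combination of G and λ-independent points, so each such coordinate is linear in λ; the λ² term in each signed area is a multiple of (S−Q)×(S−Q) = 0, so 2·[PSD] and 2·[GQD] are each linear in λ. Evaluating at λ=0 and λ=1:
  2·[PSD] = 1/6,   2·[GQD] = 5/6·λ
So [PSD]:[GQD] = (1/6) / (5/6·λ). Setting this equal to 3/5:
  1/6 = 3/5·(5/6·λ)  ⇒  λ = 1/3
Then r = λ/(1−λ) = (1/3)/(2/3) = 1/2. Check: with r = 1/2, G = (2/3, 0) and [PSD]:[GQD] = 3/5 as required.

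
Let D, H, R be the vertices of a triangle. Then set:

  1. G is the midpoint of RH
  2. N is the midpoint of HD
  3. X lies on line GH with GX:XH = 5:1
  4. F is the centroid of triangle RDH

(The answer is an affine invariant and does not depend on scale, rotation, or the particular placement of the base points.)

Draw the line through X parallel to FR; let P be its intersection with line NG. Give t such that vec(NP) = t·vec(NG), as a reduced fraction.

Assign D = (0, 0), H = (1, 0), R = (0, 1) — the answer is frame-independent, so this choice is without loss of generality.
1. G is the midpoint of RH ⇒ G = (1/2, 1/2)
2. N is the midpoint of HD ⇒ N = (1/2, 0)
3. X lies on line GH with GX:XH = 5:1 ⇒ X = (11/12, 1/12)
4. F is the centroid of triangle RDH ⇒ F = (1/3, 1/3)
through X parallel to FR: direction (-1/3, 2/3); meets NG at P = (1/2, 11/12)
P = N + t·(G−N) with t = 11/6

t = 11/6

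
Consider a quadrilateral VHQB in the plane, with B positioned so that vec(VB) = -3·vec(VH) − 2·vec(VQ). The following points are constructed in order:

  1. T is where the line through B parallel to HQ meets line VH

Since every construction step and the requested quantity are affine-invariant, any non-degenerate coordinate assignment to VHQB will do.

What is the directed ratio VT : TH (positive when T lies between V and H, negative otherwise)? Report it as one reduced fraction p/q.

VT:TH = -5/6

Assign V = (0, 0), H = (1, 0), Q = (0, 1), B = (-3, -2) — the answer is frame-independent, so this choice is without loss of generality.
1. T is where the line through B parallel to HQ meets line VH ⇒ T = (-5, 0)
T = V + t·(H−V) with t = -5, so VT:TH = t:(1−t) = -5:6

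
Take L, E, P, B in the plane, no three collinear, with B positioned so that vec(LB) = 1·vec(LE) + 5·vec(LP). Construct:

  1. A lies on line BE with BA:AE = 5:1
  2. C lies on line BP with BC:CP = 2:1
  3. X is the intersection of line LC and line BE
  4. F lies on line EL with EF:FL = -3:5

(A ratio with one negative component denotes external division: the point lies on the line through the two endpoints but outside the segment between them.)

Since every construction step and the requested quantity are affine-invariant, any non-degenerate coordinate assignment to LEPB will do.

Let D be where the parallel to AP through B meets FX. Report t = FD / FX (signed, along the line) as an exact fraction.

t = 19/27

Assign L = (0, 0), E = (1, 0), P = (0, 1), B = (1, 5) — the answer is frame-independent, so this choice is without loss of generality.
1. A lies on line BE with BA:AE = 5:1 ⇒ A = (1, 5/6)
2. C lies on line BP with BC:CP = 2:1 ⇒ C = (1/3, 7/3)
3. X is the intersection of line LC and line BE ⇒ X = (1, 7)
4. F lies on line EL with EF:FL = -3:5 ⇒ F = (5/2, 0)
through B parallel to AP: direction (-1, 1/6); meets FX at D = (13/9, 133/27)
D = F + t·(X−F) with t = 19/27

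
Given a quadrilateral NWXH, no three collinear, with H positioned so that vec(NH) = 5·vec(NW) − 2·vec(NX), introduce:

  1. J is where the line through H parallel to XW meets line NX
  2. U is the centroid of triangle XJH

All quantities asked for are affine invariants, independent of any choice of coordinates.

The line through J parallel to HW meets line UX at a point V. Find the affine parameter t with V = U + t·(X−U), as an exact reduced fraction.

t = -3

Set N = (0, 0), W = (1, 0), X = (0, 1), H = (5, -2); any affine frame gives the same invariant.
1. J is where the line through H parallel to XW meets line NX ⇒ J = (0, 3)
2. U is the centroid of triangle XJH ⇒ U = (5/3, 2/3)
through J parallel to HW: direction (-4, 2); meets UX at V = (20/3, -1/3)
V = U + t·(X−U) with t = -3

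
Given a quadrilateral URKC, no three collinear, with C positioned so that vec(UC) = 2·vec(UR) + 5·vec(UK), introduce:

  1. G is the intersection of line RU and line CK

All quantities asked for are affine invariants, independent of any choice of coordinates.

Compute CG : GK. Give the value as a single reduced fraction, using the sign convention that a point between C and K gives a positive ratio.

Work in coordinates with U = (0, 0), R = (1, 0), K = (0, 1), C = (2, 5).
1. G is the intersection of line RU and line CK ⇒ G = (-1/2, 0)
G = C + t·(K−C) with t = 5/4, so CG:GK = t:(1−t) = 5/4:-1/4

CG:GK = -5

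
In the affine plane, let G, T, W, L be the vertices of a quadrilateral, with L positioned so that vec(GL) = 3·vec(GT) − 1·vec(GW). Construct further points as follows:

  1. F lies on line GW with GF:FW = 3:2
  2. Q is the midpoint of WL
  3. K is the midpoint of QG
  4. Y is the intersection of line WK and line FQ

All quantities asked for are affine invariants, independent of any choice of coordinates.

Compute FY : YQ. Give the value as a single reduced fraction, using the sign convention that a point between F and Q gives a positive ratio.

FY:YQ = 2/5

Choose coordinates G = (0, 0), T = (1, 0), W = (0, 1), L = (3, -1).
1. F lies on line GW with GF:FW = 3:2 ⇒ F = (0, 3/5)
2. Q is the midpoint of WL ⇒ Q = (3/2, 0)
3. K is the midpoint of QG ⇒ K = (3/4, 0)
4. Y is the intersection of line WK and line FQ ⇒ Y = (3/7, 3/7)
Y = F + t·(Q−F) with t = 2/7, so FY:YQ = t:(1−t) = 2/7:5/7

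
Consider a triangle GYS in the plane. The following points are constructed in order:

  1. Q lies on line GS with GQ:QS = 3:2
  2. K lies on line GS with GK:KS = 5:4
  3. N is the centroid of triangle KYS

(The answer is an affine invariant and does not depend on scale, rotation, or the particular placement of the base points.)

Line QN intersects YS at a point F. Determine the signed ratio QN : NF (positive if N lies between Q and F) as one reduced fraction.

QN:NF = 17/10

Set G = (0, 0), Y = (1, 0), S = (0, 1); any affine frame gives the same invariant.
1. Q lies on line GS with GQ:QS = 3:2 ⇒ Q = (0, 3/5)
2. K lies on line GS with GK:KS = 5:4 ⇒ K = (0, 5/9)
3. N is the centroid of triangle KYS ⇒ N = (1/3, 14/27)
line QN meets YS at F = (9/17, 8/17)
N = Q + t·(F−Q) with t = 17/27, so QN:NF = 17/27:10/27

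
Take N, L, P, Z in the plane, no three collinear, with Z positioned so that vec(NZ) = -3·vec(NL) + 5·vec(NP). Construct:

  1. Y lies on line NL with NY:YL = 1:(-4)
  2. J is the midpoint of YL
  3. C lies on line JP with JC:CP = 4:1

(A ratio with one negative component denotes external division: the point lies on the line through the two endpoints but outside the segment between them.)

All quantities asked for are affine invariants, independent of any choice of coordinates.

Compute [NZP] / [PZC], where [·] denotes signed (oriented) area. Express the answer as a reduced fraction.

[NZP]:[PZC] = -9

Assign N = (0, 0), L = (1, 0), P = (0, 1), Z = (-3, 5) — the answer is frame-independent, so this choice is without loss of generality.
1. Y lies on line NL with NY:YL = 1:(-4) ⇒ Y = (-1/3, 0)
2. J is the midpoint of YL ⇒ J = (1/3, 0)
3. C lies on line JP with JC:CP = 4:1 ⇒ C = (1/15, 4/5)
2·[NZP] = -3, 2·[PZC] = 1/3
[NZP]:[PZC] = -3:1/3 = -9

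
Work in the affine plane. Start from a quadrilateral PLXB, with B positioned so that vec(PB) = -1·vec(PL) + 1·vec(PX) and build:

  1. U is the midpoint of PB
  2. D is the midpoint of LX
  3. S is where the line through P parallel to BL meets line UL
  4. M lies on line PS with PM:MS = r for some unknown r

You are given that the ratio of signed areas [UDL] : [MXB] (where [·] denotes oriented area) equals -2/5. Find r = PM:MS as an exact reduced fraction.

r = -1/5

Work in coordinates with P = (0, 0), L = (1, 0), X = (0, 1), B = (-1, 1).
1. U is the midpoint of PB ⇒ U = (-1/2, 1/2)
2. D is the midpoint of LX ⇒ D = (1/2, 1/2)
3. S is where the line through P parallel to BL meets line UL ⇒ S = (-2, 1)
4. With PM:MS = r, write λ = r/(r+1) so M = P + λ·(S−P); M is affine-linear in λ
Every point depending on M is an affine combination of M and λ-independent points, so each such coordinate is linear in λ; the λ² term in each signed area is a multiple of (S−P)×(S−P) = 0, so 2·[UDL] and 2·[MXB] are each linear in λ. Evaluating at λ=0 and λ=1:
  2·[UDL] = -1/2,   2·[MXB] = −λ + 1
So [UDL]:[MXB] = (-1/2) / (−λ + 1). Setting this equal to -2/5:
  -1/2 = -2/5·(−λ + 1)  ⇒  λ = -1/4
Then r = λ/(1−λ) = (-1/4)/(5/4) = -1/5. Check: with r = -1/5, M = (1/2, -1/4) and [UDL]:[MXB] = -2/5 as required.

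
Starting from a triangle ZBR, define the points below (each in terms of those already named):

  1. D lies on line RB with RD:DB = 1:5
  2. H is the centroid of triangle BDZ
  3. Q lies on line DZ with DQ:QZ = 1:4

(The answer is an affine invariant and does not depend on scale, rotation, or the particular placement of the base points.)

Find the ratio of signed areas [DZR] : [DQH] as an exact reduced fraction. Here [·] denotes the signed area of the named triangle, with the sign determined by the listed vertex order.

[DZR]:[DQH] = -3

Choose coordinates Z = (0, 0), B = (1, 0), R = (0, 1).
1. D lies on line RB with RD:DB = 1:5 ⇒ D = (1/6, 5/6)
2. H is the centroid of triangle BDZ ⇒ H = (7/18, 5/18)
3. Q lies on line DZ with DQ:QZ = 1:4 ⇒ Q = (2/15, 2/3)
2·[DZR] = -1/6, 2·[DQH] = 1/18
[DZR]:[DQH] = -1/6:1/18 = -3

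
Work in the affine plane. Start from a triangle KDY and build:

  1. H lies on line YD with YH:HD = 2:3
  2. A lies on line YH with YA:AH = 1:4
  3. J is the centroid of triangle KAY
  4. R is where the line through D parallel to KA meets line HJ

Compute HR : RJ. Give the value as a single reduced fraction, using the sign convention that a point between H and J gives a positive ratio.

HR:RJ = -45/71

Choose coordinates K = (0, 0), D = (1, 0), Y = (0, 1).
1. H lies on line YD with YH:HD = 2:3 ⇒ H = (2/5, 3/5)
2. A lies on line YH with YA:AH = 1:4 ⇒ A = (2/25, 23/25)
3. J is the centroid of triangle KAY ⇒ J = (2/75, 16/25)
4. R is where the line through D parallel to KA meets line HJ ⇒ R = (68/65, 69/130)
R = H + t·(J−H) with t = -45/26, so HR:RJ = t:(1−t) = -45/26:71/26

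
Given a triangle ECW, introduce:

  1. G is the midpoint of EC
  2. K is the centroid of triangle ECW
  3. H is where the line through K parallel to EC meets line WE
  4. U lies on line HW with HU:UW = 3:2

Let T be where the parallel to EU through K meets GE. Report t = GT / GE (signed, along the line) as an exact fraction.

Work in coordinates with E = (0, 0), C = (1, 0), W = (0, 1).
1. G is the midpoint of EC ⇒ G = (1/2, 0)
2. K is the centroid of triangle ECW ⇒ K = (1/3, 1/3)
3. H is where the line through K parallel to EC meets line WE ⇒ H = (0, 1/3)
4. U lies on line HW with HU:UW = 3:2 ⇒ U = (0, 11/15)
through K parallel to EU: direction (0, 11/15); meets GE at T = (1/3, 0)
T = G + t·(E−G) with t = 1/3

t = 1/3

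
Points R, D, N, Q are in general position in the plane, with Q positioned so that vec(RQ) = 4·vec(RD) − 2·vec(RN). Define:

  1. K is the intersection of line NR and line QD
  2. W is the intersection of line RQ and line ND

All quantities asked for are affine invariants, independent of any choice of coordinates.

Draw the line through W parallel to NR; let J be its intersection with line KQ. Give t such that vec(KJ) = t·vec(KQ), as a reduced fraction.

Assign R = (0, 0), D = (1, 0), N = (0, 1), Q = (4, -2) — the answer is frame-independent, so this choice is without loss of generality.
1. K is the intersection of line NR and line QD ⇒ K = (0, 2/3)
2. W is the intersection of line RQ and line ND ⇒ W = (2, -1)
through W parallel to NR: direction (0, -1); meets KQ at J = (2, -2/3)
J = K + t·(Q−K) with t = 1/2

t = 1/2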